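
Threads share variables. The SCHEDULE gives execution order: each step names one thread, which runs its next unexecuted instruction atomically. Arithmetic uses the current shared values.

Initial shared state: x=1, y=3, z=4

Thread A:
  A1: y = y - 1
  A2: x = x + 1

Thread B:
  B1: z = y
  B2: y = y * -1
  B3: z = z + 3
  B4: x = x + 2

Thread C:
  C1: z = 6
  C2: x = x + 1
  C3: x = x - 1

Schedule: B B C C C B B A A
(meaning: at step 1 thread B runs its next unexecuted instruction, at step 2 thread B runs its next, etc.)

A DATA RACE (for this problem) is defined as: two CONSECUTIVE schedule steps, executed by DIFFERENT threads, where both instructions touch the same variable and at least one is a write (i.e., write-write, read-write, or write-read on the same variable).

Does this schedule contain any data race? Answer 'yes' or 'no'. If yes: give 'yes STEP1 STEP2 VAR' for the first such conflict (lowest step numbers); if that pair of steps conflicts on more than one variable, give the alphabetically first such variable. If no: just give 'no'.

Answer: no

Derivation:
Steps 1,2: same thread (B). No race.
Steps 2,3: B(r=y,w=y) vs C(r=-,w=z). No conflict.
Steps 3,4: same thread (C). No race.
Steps 4,5: same thread (C). No race.
Steps 5,6: C(r=x,w=x) vs B(r=z,w=z). No conflict.
Steps 6,7: same thread (B). No race.
Steps 7,8: B(r=x,w=x) vs A(r=y,w=y). No conflict.
Steps 8,9: same thread (A). No race.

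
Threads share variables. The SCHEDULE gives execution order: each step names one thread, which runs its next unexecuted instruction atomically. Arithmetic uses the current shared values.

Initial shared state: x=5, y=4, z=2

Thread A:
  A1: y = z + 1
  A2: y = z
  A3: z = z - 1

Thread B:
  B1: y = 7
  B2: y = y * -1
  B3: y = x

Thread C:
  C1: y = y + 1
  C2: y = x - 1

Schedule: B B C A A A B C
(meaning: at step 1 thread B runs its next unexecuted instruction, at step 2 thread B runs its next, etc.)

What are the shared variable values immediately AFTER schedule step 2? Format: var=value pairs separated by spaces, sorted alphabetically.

Step 1: thread B executes B1 (y = 7). Shared: x=5 y=7 z=2. PCs: A@0 B@1 C@0
Step 2: thread B executes B2 (y = y * -1). Shared: x=5 y=-7 z=2. PCs: A@0 B@2 C@0

Answer: x=5 y=-7 z=2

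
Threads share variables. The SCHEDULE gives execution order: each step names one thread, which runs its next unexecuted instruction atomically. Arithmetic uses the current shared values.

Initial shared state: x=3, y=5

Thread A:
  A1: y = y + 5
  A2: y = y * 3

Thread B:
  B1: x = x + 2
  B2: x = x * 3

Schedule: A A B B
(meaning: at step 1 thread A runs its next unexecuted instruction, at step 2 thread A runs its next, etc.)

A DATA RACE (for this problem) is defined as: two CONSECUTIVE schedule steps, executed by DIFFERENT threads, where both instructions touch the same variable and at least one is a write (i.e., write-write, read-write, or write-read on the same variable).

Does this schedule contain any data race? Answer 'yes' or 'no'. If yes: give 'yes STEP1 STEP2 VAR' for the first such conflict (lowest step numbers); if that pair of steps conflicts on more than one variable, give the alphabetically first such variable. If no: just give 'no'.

Answer: no

Derivation:
Steps 1,2: same thread (A). No race.
Steps 2,3: A(r=y,w=y) vs B(r=x,w=x). No conflict.
Steps 3,4: same thread (B). No race.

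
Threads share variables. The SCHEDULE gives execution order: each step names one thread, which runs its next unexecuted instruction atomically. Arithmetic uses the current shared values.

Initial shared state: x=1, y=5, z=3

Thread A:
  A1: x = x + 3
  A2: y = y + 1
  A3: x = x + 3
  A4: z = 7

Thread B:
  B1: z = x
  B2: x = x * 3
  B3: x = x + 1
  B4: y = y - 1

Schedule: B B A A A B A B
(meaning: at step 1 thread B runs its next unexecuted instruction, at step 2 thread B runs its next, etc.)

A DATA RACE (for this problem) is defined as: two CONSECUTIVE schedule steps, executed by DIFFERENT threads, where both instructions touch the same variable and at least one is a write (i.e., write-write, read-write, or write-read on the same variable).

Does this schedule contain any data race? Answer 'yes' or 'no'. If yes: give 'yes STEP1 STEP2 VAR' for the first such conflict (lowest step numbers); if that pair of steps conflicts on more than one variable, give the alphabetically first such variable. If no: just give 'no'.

Steps 1,2: same thread (B). No race.
Steps 2,3: B(x = x * 3) vs A(x = x + 3). RACE on x (W-W).
Steps 3,4: same thread (A). No race.
Steps 4,5: same thread (A). No race.
Steps 5,6: A(x = x + 3) vs B(x = x + 1). RACE on x (W-W).
Steps 6,7: B(r=x,w=x) vs A(r=-,w=z). No conflict.
Steps 7,8: A(r=-,w=z) vs B(r=y,w=y). No conflict.
First conflict at steps 2,3.

Answer: yes 2 3 x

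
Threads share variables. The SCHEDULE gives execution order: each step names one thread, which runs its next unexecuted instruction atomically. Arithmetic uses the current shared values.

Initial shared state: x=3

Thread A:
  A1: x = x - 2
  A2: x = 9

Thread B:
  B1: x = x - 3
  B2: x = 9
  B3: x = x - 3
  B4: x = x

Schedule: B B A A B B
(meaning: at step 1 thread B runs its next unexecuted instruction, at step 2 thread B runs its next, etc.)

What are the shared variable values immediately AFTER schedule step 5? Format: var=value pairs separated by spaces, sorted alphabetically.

Step 1: thread B executes B1 (x = x - 3). Shared: x=0. PCs: A@0 B@1
Step 2: thread B executes B2 (x = 9). Shared: x=9. PCs: A@0 B@2
Step 3: thread A executes A1 (x = x - 2). Shared: x=7. PCs: A@1 B@2
Step 4: thread A executes A2 (x = 9). Shared: x=9. PCs: A@2 B@2
Step 5: thread B executes B3 (x = x - 3). Shared: x=6. PCs: A@2 B@3

Answer: x=6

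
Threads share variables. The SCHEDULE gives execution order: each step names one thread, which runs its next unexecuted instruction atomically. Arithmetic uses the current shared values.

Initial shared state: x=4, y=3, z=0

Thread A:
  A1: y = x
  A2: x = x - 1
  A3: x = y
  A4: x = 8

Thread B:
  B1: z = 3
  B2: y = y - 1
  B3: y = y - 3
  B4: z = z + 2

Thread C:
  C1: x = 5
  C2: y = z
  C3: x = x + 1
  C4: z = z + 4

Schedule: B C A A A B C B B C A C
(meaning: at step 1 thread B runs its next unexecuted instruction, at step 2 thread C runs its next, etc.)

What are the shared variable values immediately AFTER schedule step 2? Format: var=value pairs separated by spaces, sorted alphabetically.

Step 1: thread B executes B1 (z = 3). Shared: x=4 y=3 z=3. PCs: A@0 B@1 C@0
Step 2: thread C executes C1 (x = 5). Shared: x=5 y=3 z=3. PCs: A@0 B@1 C@1

Answer: x=5 y=3 z=3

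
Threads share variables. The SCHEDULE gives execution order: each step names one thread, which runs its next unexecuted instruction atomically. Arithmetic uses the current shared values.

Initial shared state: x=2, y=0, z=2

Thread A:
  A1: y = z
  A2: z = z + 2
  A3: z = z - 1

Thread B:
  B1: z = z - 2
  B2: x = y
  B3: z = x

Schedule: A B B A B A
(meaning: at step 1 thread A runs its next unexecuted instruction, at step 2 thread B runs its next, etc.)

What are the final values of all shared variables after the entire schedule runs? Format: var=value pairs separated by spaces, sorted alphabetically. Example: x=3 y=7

Step 1: thread A executes A1 (y = z). Shared: x=2 y=2 z=2. PCs: A@1 B@0
Step 2: thread B executes B1 (z = z - 2). Shared: x=2 y=2 z=0. PCs: A@1 B@1
Step 3: thread B executes B2 (x = y). Shared: x=2 y=2 z=0. PCs: A@1 B@2
Step 4: thread A executes A2 (z = z + 2). Shared: x=2 y=2 z=2. PCs: A@2 B@2
Step 5: thread B executes B3 (z = x). Shared: x=2 y=2 z=2. PCs: A@2 B@3
Step 6: thread A executes A3 (z = z - 1). Shared: x=2 y=2 z=1. PCs: A@3 B@3

Answer: x=2 y=2 z=1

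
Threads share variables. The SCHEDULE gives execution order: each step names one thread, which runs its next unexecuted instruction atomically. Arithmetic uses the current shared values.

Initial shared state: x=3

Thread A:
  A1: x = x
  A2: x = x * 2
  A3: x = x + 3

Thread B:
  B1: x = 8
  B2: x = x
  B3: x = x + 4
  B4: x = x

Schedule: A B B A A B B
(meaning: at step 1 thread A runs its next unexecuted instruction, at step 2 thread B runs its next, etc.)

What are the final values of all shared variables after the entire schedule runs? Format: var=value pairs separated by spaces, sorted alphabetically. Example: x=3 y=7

Step 1: thread A executes A1 (x = x). Shared: x=3. PCs: A@1 B@0
Step 2: thread B executes B1 (x = 8). Shared: x=8. PCs: A@1 B@1
Step 3: thread B executes B2 (x = x). Shared: x=8. PCs: A@1 B@2
Step 4: thread A executes A2 (x = x * 2). Shared: x=16. PCs: A@2 B@2
Step 5: thread A executes A3 (x = x + 3). Shared: x=19. PCs: A@3 B@2
Step 6: thread B executes B3 (x = x + 4). Shared: x=23. PCs: A@3 B@3
Step 7: thread B executes B4 (x = x). Shared: x=23. PCs: A@3 B@4

Answer: x=23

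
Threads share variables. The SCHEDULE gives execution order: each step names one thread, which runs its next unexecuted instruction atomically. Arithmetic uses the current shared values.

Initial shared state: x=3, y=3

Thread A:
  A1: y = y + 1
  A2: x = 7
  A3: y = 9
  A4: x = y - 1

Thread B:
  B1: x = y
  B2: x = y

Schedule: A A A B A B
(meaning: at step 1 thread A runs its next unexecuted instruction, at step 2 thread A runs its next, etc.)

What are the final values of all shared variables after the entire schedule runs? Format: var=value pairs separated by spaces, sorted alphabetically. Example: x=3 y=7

Answer: x=9 y=9

Derivation:
Step 1: thread A executes A1 (y = y + 1). Shared: x=3 y=4. PCs: A@1 B@0
Step 2: thread A executes A2 (x = 7). Shared: x=7 y=4. PCs: A@2 B@0
Step 3: thread A executes A3 (y = 9). Shared: x=7 y=9. PCs: A@3 B@0
Step 4: thread B executes B1 (x = y). Shared: x=9 y=9. PCs: A@3 B@1
Step 5: thread A executes A4 (x = y - 1). Shared: x=8 y=9. PCs: A@4 B@1
Step 6: thread B executes B2 (x = y). Shared: x=9 y=9. PCs: A@4 B@2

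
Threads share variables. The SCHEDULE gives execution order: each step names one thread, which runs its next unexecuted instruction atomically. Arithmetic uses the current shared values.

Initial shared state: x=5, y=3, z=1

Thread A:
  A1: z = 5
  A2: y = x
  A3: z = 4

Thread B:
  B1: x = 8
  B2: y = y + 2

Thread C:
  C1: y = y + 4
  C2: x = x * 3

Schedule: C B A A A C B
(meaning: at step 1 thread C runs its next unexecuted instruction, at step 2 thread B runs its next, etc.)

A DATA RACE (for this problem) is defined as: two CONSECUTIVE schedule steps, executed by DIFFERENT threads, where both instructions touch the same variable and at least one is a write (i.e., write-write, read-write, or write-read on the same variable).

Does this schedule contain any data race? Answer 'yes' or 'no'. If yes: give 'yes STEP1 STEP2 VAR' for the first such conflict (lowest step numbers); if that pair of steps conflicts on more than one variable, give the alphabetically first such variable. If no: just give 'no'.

Steps 1,2: C(r=y,w=y) vs B(r=-,w=x). No conflict.
Steps 2,3: B(r=-,w=x) vs A(r=-,w=z). No conflict.
Steps 3,4: same thread (A). No race.
Steps 4,5: same thread (A). No race.
Steps 5,6: A(r=-,w=z) vs C(r=x,w=x). No conflict.
Steps 6,7: C(r=x,w=x) vs B(r=y,w=y). No conflict.

Answer: no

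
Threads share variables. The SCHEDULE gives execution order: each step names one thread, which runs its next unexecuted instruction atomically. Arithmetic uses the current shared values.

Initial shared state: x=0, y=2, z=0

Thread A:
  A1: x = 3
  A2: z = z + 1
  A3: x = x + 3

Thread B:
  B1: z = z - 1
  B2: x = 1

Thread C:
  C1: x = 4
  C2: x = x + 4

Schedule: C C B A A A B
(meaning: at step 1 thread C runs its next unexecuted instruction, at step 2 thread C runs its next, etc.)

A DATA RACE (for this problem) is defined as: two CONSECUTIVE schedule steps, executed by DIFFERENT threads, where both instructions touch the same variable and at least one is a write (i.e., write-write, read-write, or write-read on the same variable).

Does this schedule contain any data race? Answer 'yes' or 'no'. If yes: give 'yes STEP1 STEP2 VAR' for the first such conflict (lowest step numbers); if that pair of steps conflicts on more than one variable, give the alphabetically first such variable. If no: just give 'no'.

Answer: yes 6 7 x

Derivation:
Steps 1,2: same thread (C). No race.
Steps 2,3: C(r=x,w=x) vs B(r=z,w=z). No conflict.
Steps 3,4: B(r=z,w=z) vs A(r=-,w=x). No conflict.
Steps 4,5: same thread (A). No race.
Steps 5,6: same thread (A). No race.
Steps 6,7: A(x = x + 3) vs B(x = 1). RACE on x (W-W).
First conflict at steps 6,7.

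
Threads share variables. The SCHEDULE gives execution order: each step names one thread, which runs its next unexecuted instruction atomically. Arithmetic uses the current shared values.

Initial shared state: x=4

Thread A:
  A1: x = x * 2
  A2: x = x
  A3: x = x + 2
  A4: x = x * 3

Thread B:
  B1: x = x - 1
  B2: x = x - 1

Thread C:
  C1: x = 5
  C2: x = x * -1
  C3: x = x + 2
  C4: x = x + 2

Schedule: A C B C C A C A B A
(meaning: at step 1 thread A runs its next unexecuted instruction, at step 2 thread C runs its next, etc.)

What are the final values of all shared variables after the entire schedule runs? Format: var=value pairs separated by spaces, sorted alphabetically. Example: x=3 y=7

Answer: x=3

Derivation:
Step 1: thread A executes A1 (x = x * 2). Shared: x=8. PCs: A@1 B@0 C@0
Step 2: thread C executes C1 (x = 5). Shared: x=5. PCs: A@1 B@0 C@1
Step 3: thread B executes B1 (x = x - 1). Shared: x=4. PCs: A@1 B@1 C@1
Step 4: thread C executes C2 (x = x * -1). Shared: x=-4. PCs: A@1 B@1 C@2
Step 5: thread C executes C3 (x = x + 2). Shared: x=-2. PCs: A@1 B@1 C@3
Step 6: thread A executes A2 (x = x). Shared: x=-2. PCs: A@2 B@1 C@3
Step 7: thread C executes C4 (x = x + 2). Shared: x=0. PCs: A@2 B@1 C@4
Step 8: thread A executes A3 (x = x + 2). Shared: x=2. PCs: A@3 B@1 C@4
Step 9: thread B executes B2 (x = x - 1). Shared: x=1. PCs: A@3 B@2 C@4
Step 10: thread A executes A4 (x = x * 3). Shared: x=3. PCs: A@4 B@2 C@4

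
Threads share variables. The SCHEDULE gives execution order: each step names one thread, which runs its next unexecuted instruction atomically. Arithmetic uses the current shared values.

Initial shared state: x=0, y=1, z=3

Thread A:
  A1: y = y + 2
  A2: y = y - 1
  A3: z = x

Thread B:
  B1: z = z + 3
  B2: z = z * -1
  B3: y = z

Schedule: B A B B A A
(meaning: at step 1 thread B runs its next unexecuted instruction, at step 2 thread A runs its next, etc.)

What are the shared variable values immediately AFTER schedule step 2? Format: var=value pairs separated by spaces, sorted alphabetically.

Step 1: thread B executes B1 (z = z + 3). Shared: x=0 y=1 z=6. PCs: A@0 B@1
Step 2: thread A executes A1 (y = y + 2). Shared: x=0 y=3 z=6. PCs: A@1 B@1

Answer: x=0 y=3 z=6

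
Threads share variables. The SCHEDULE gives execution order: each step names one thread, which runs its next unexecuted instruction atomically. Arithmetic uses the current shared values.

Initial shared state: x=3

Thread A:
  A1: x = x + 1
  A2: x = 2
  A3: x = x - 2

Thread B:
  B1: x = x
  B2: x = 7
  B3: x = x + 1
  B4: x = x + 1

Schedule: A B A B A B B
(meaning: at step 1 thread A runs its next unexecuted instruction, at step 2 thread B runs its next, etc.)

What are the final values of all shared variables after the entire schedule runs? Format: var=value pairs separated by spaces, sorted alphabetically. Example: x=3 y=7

Answer: x=7

Derivation:
Step 1: thread A executes A1 (x = x + 1). Shared: x=4. PCs: A@1 B@0
Step 2: thread B executes B1 (x = x). Shared: x=4. PCs: A@1 B@1
Step 3: thread A executes A2 (x = 2). Shared: x=2. PCs: A@2 B@1
Step 4: thread B executes B2 (x = 7). Shared: x=7. PCs: A@2 B@2
Step 5: thread A executes A3 (x = x - 2). Shared: x=5. PCs: A@3 B@2
Step 6: thread B executes B3 (x = x + 1). Shared: x=6. PCs: A@3 B@3
Step 7: thread B executes B4 (x = x + 1). Shared: x=7. PCs: A@3 B@4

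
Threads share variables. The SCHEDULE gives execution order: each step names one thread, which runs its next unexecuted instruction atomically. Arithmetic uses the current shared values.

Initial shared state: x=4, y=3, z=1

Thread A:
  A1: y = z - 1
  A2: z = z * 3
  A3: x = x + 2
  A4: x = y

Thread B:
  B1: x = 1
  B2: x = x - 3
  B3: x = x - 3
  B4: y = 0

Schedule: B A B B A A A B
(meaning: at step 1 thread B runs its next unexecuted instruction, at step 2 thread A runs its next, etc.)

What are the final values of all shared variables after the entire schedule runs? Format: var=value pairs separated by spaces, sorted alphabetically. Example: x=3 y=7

Answer: x=0 y=0 z=3

Derivation:
Step 1: thread B executes B1 (x = 1). Shared: x=1 y=3 z=1. PCs: A@0 B@1
Step 2: thread A executes A1 (y = z - 1). Shared: x=1 y=0 z=1. PCs: A@1 B@1
Step 3: thread B executes B2 (x = x - 3). Shared: x=-2 y=0 z=1. PCs: A@1 B@2
Step 4: thread B executes B3 (x = x - 3). Shared: x=-5 y=0 z=1. PCs: A@1 B@3
Step 5: thread A executes A2 (z = z * 3). Shared: x=-5 y=0 z=3. PCs: A@2 B@3
Step 6: thread A executes A3 (x = x + 2). Shared: x=-3 y=0 z=3. PCs: A@3 B@3
Step 7: thread A executes A4 (x = y). Shared: x=0 y=0 z=3. PCs: A@4 B@3
Step 8: thread B executes B4 (y = 0). Shared: x=0 y=0 z=3. PCs: A@4 B@4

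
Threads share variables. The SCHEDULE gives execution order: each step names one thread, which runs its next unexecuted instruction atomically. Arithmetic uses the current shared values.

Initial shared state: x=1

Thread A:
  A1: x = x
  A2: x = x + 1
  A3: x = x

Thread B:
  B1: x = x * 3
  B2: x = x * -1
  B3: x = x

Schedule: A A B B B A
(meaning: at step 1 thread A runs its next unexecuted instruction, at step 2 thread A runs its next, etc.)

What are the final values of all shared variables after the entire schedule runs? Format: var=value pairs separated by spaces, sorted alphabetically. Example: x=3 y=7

Step 1: thread A executes A1 (x = x). Shared: x=1. PCs: A@1 B@0
Step 2: thread A executes A2 (x = x + 1). Shared: x=2. PCs: A@2 B@0
Step 3: thread B executes B1 (x = x * 3). Shared: x=6. PCs: A@2 B@1
Step 4: thread B executes B2 (x = x * -1). Shared: x=-6. PCs: A@2 B@2
Step 5: thread B executes B3 (x = x). Shared: x=-6. PCs: A@2 B@3
Step 6: thread A executes A3 (x = x). Shared: x=-6. PCs: A@3 B@3

Answer: x=-6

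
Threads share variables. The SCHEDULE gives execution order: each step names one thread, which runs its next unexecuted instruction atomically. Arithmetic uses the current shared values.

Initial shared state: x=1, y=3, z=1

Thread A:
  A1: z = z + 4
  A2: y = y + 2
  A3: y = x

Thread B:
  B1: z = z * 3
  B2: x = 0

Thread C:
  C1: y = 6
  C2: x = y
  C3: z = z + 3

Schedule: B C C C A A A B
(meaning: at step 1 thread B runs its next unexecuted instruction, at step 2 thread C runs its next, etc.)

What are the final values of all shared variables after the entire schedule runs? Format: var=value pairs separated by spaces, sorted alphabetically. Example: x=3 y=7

Step 1: thread B executes B1 (z = z * 3). Shared: x=1 y=3 z=3. PCs: A@0 B@1 C@0
Step 2: thread C executes C1 (y = 6). Shared: x=1 y=6 z=3. PCs: A@0 B@1 C@1
Step 3: thread C executes C2 (x = y). Shared: x=6 y=6 z=3. PCs: A@0 B@1 C@2
Step 4: thread C executes C3 (z = z + 3). Shared: x=6 y=6 z=6. PCs: A@0 B@1 C@3
Step 5: thread A executes A1 (z = z + 4). Shared: x=6 y=6 z=10. PCs: A@1 B@1 C@3
Step 6: thread A executes A2 (y = y + 2). Shared: x=6 y=8 z=10. PCs: A@2 B@1 C@3
Step 7: thread A executes A3 (y = x). Shared: x=6 y=6 z=10. PCs: A@3 B@1 C@3
Step 8: thread B executes B2 (x = 0). Shared: x=0 y=6 z=10. PCs: A@3 B@2 C@3

Answer: x=0 y=6 z=10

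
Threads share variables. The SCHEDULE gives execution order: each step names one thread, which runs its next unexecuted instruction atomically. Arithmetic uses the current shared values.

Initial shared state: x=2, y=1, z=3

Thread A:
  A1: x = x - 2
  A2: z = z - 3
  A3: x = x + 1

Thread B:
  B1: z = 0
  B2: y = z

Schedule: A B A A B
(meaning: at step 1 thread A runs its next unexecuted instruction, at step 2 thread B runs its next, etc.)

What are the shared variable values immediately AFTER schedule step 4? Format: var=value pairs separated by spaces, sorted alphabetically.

Step 1: thread A executes A1 (x = x - 2). Shared: x=0 y=1 z=3. PCs: A@1 B@0
Step 2: thread B executes B1 (z = 0). Shared: x=0 y=1 z=0. PCs: A@1 B@1
Step 3: thread A executes A2 (z = z - 3). Shared: x=0 y=1 z=-3. PCs: A@2 B@1
Step 4: thread A executes A3 (x = x + 1). Shared: x=1 y=1 z=-3. PCs: A@3 B@1

Answer: x=1 y=1 z=-3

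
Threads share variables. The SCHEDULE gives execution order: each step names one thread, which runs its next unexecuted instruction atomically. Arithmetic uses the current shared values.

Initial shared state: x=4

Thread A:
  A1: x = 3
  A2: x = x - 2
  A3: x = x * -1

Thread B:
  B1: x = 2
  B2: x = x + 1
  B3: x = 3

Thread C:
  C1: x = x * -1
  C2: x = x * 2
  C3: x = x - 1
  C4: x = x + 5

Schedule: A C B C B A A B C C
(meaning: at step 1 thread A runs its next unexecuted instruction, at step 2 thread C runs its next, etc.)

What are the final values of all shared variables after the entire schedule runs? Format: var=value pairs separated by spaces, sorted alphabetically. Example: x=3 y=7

Step 1: thread A executes A1 (x = 3). Shared: x=3. PCs: A@1 B@0 C@0
Step 2: thread C executes C1 (x = x * -1). Shared: x=-3. PCs: A@1 B@0 C@1
Step 3: thread B executes B1 (x = 2). Shared: x=2. PCs: A@1 B@1 C@1
Step 4: thread C executes C2 (x = x * 2). Shared: x=4. PCs: A@1 B@1 C@2
Step 5: thread B executes B2 (x = x + 1). Shared: x=5. PCs: A@1 B@2 C@2
Step 6: thread A executes A2 (x = x - 2). Shared: x=3. PCs: A@2 B@2 C@2
Step 7: thread A executes A3 (x = x * -1). Shared: x=-3. PCs: A@3 B@2 C@2
Step 8: thread B executes B3 (x = 3). Shared: x=3. PCs: A@3 B@3 C@2
Step 9: thread C executes C3 (x = x - 1). Shared: x=2. PCs: A@3 B@3 C@3
Step 10: thread C executes C4 (x = x + 5). Shared: x=7. PCs: A@3 B@3 C@4

Answer: x=7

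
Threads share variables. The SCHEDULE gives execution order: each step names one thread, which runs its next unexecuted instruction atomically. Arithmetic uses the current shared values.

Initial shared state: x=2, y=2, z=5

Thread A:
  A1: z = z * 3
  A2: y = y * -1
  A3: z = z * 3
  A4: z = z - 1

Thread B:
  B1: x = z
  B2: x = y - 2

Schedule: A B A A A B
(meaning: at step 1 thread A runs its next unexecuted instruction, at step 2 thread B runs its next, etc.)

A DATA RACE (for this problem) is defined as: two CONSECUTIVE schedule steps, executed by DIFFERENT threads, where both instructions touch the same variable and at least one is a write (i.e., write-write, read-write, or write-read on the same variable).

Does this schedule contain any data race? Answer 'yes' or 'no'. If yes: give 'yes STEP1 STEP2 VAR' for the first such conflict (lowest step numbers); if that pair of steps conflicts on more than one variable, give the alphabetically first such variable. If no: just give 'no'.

Steps 1,2: A(z = z * 3) vs B(x = z). RACE on z (W-R).
Steps 2,3: B(r=z,w=x) vs A(r=y,w=y). No conflict.
Steps 3,4: same thread (A). No race.
Steps 4,5: same thread (A). No race.
Steps 5,6: A(r=z,w=z) vs B(r=y,w=x). No conflict.
First conflict at steps 1,2.

Answer: yes 1 2 z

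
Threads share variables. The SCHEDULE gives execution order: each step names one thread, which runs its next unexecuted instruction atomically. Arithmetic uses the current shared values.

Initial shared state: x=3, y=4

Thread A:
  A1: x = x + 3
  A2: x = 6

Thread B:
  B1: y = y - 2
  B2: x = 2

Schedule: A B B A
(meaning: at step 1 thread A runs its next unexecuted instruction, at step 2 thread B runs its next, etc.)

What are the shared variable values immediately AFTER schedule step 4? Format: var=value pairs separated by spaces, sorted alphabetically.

Step 1: thread A executes A1 (x = x + 3). Shared: x=6 y=4. PCs: A@1 B@0
Step 2: thread B executes B1 (y = y - 2). Shared: x=6 y=2. PCs: A@1 B@1
Step 3: thread B executes B2 (x = 2). Shared: x=2 y=2. PCs: A@1 B@2
Step 4: thread A executes A2 (x = 6). Shared: x=6 y=2. PCs: A@2 B@2

Answer: x=6 y=2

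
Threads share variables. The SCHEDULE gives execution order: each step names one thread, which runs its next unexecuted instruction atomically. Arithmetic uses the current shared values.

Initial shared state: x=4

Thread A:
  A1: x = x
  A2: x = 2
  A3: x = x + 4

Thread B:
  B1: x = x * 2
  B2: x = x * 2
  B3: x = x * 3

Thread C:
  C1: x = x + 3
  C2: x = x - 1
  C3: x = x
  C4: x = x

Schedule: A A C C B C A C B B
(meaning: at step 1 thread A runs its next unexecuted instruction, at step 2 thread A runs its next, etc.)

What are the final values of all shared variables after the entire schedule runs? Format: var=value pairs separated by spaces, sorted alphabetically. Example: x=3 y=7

Step 1: thread A executes A1 (x = x). Shared: x=4. PCs: A@1 B@0 C@0
Step 2: thread A executes A2 (x = 2). Shared: x=2. PCs: A@2 B@0 C@0
Step 3: thread C executes C1 (x = x + 3). Shared: x=5. PCs: A@2 B@0 C@1
Step 4: thread C executes C2 (x = x - 1). Shared: x=4. PCs: A@2 B@0 C@2
Step 5: thread B executes B1 (x = x * 2). Shared: x=8. PCs: A@2 B@1 C@2
Step 6: thread C executes C3 (x = x). Shared: x=8. PCs: A@2 B@1 C@3
Step 7: thread A executes A3 (x = x + 4). Shared: x=12. PCs: A@3 B@1 C@3
Step 8: thread C executes C4 (x = x). Shared: x=12. PCs: A@3 B@1 C@4
Step 9: thread B executes B2 (x = x * 2). Shared: x=24. PCs: A@3 B@2 C@4
Step 10: thread B executes B3 (x = x * 3). Shared: x=72. PCs: A@3 B@3 C@4

Answer: x=72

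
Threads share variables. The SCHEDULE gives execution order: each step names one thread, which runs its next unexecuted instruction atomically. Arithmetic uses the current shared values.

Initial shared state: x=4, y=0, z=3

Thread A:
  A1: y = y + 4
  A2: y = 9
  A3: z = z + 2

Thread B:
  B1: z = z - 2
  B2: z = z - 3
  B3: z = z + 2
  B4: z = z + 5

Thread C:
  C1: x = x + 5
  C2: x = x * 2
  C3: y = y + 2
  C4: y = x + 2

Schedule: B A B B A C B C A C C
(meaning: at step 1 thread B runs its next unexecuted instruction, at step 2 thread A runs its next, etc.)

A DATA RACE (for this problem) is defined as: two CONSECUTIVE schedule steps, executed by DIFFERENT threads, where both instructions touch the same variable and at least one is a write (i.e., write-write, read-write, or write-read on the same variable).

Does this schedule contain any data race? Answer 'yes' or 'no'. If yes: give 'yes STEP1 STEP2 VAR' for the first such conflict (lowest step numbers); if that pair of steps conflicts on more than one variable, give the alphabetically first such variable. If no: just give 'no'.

Answer: no

Derivation:
Steps 1,2: B(r=z,w=z) vs A(r=y,w=y). No conflict.
Steps 2,3: A(r=y,w=y) vs B(r=z,w=z). No conflict.
Steps 3,4: same thread (B). No race.
Steps 4,5: B(r=z,w=z) vs A(r=-,w=y). No conflict.
Steps 5,6: A(r=-,w=y) vs C(r=x,w=x). No conflict.
Steps 6,7: C(r=x,w=x) vs B(r=z,w=z). No conflict.
Steps 7,8: B(r=z,w=z) vs C(r=x,w=x). No conflict.
Steps 8,9: C(r=x,w=x) vs A(r=z,w=z). No conflict.
Steps 9,10: A(r=z,w=z) vs C(r=y,w=y). No conflict.
Steps 10,11: same thread (C). No race.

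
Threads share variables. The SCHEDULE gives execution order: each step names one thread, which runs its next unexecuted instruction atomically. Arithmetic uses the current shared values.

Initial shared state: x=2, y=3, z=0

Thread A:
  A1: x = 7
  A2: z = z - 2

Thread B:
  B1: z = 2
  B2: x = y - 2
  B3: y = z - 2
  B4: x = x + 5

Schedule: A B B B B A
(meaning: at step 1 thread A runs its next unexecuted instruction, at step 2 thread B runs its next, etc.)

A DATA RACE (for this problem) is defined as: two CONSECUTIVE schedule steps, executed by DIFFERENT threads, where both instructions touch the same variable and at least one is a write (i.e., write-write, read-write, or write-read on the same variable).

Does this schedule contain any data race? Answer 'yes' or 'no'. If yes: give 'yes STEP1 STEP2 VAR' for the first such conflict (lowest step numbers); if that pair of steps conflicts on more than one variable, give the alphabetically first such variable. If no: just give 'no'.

Steps 1,2: A(r=-,w=x) vs B(r=-,w=z). No conflict.
Steps 2,3: same thread (B). No race.
Steps 3,4: same thread (B). No race.
Steps 4,5: same thread (B). No race.
Steps 5,6: B(r=x,w=x) vs A(r=z,w=z). No conflict.

Answer: no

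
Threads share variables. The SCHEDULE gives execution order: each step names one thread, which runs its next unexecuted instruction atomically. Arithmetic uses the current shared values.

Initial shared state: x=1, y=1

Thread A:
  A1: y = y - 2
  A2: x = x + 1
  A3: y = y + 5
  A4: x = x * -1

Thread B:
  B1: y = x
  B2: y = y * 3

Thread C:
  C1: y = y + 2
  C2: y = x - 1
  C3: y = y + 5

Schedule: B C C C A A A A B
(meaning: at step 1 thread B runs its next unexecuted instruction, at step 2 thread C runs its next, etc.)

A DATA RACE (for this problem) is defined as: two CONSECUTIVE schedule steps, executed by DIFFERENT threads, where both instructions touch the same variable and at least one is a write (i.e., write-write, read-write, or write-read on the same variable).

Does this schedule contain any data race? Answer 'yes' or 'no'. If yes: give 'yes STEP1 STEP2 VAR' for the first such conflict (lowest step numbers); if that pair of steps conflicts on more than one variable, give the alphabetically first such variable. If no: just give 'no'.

Steps 1,2: B(y = x) vs C(y = y + 2). RACE on y (W-W).
Steps 2,3: same thread (C). No race.
Steps 3,4: same thread (C). No race.
Steps 4,5: C(y = y + 5) vs A(y = y - 2). RACE on y (W-W).
Steps 5,6: same thread (A). No race.
Steps 6,7: same thread (A). No race.
Steps 7,8: same thread (A). No race.
Steps 8,9: A(r=x,w=x) vs B(r=y,w=y). No conflict.
First conflict at steps 1,2.

Answer: yes 1 2 y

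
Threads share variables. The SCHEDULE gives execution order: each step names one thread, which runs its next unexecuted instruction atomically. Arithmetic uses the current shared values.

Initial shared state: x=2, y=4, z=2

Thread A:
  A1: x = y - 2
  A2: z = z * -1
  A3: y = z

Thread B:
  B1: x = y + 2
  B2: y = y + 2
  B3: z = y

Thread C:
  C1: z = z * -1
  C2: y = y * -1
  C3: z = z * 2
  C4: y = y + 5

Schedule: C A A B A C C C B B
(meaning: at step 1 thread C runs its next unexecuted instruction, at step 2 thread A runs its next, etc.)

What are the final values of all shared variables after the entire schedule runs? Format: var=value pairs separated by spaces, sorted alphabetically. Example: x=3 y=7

Step 1: thread C executes C1 (z = z * -1). Shared: x=2 y=4 z=-2. PCs: A@0 B@0 C@1
Step 2: thread A executes A1 (x = y - 2). Shared: x=2 y=4 z=-2. PCs: A@1 B@0 C@1
Step 3: thread A executes A2 (z = z * -1). Shared: x=2 y=4 z=2. PCs: A@2 B@0 C@1
Step 4: thread B executes B1 (x = y + 2). Shared: x=6 y=4 z=2. PCs: A@2 B@1 C@1
Step 5: thread A executes A3 (y = z). Shared: x=6 y=2 z=2. PCs: A@3 B@1 C@1
Step 6: thread C executes C2 (y = y * -1). Shared: x=6 y=-2 z=2. PCs: A@3 B@1 C@2
Step 7: thread C executes C3 (z = z * 2). Shared: x=6 y=-2 z=4. PCs: A@3 B@1 C@3
Step 8: thread C executes C4 (y = y + 5). Shared: x=6 y=3 z=4. PCs: A@3 B@1 C@4
Step 9: thread B executes B2 (y = y + 2). Shared: x=6 y=5 z=4. PCs: A@3 B@2 C@4
Step 10: thread B executes B3 (z = y). Shared: x=6 y=5 z=5. PCs: A@3 B@3 C@4

Answer: x=6 y=5 z=5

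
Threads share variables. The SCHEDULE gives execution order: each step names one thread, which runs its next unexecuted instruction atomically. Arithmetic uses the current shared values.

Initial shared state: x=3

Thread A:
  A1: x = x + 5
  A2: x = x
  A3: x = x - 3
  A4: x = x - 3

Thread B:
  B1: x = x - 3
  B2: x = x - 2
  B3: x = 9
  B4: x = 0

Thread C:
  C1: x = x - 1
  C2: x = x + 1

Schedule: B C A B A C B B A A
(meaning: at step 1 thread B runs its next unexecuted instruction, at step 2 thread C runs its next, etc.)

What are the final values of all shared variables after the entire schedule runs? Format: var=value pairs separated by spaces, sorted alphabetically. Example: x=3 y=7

Answer: x=-6

Derivation:
Step 1: thread B executes B1 (x = x - 3). Shared: x=0. PCs: A@0 B@1 C@0
Step 2: thread C executes C1 (x = x - 1). Shared: x=-1. PCs: A@0 B@1 C@1
Step 3: thread A executes A1 (x = x + 5). Shared: x=4. PCs: A@1 B@1 C@1
Step 4: thread B executes B2 (x = x - 2). Shared: x=2. PCs: A@1 B@2 C@1
Step 5: thread A executes A2 (x = x). Shared: x=2. PCs: A@2 B@2 C@1
Step 6: thread C executes C2 (x = x + 1). Shared: x=3. PCs: A@2 B@2 C@2
Step 7: thread B executes B3 (x = 9). Shared: x=9. PCs: A@2 B@3 C@2
Step 8: thread B executes B4 (x = 0). Shared: x=0. PCs: A@2 B@4 C@2
Step 9: thread A executes A3 (x = x - 3). Shared: x=-3. PCs: A@3 B@4 C@2
Step 10: thread A executes A4 (x = x - 3). Shared: x=-6. PCs: A@4 B@4 C@2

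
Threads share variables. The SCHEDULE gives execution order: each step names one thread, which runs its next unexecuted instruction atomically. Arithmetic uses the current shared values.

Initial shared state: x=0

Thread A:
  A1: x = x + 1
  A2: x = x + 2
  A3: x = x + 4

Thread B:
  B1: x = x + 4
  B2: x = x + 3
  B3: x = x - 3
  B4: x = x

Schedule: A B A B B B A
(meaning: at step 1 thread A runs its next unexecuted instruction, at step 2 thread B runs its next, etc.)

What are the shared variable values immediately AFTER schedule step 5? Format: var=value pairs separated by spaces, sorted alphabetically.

Step 1: thread A executes A1 (x = x + 1). Shared: x=1. PCs: A@1 B@0
Step 2: thread B executes B1 (x = x + 4). Shared: x=5. PCs: A@1 B@1
Step 3: thread A executes A2 (x = x + 2). Shared: x=7. PCs: A@2 B@1
Step 4: thread B executes B2 (x = x + 3). Shared: x=10. PCs: A@2 B@2
Step 5: thread B executes B3 (x = x - 3). Shared: x=7. PCs: A@2 B@3

Answer: x=7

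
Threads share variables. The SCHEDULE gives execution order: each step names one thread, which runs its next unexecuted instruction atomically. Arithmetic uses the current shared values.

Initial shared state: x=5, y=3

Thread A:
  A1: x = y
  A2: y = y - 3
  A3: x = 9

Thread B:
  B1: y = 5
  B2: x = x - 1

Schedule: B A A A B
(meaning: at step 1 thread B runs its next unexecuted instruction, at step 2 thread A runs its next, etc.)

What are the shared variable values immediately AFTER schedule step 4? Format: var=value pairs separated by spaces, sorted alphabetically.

Answer: x=9 y=2

Derivation:
Step 1: thread B executes B1 (y = 5). Shared: x=5 y=5. PCs: A@0 B@1
Step 2: thread A executes A1 (x = y). Shared: x=5 y=5. PCs: A@1 B@1
Step 3: thread A executes A2 (y = y - 3). Shared: x=5 y=2. PCs: A@2 B@1
Step 4: thread A executes A3 (x = 9). Shared: x=9 y=2. PCs: A@3 B@1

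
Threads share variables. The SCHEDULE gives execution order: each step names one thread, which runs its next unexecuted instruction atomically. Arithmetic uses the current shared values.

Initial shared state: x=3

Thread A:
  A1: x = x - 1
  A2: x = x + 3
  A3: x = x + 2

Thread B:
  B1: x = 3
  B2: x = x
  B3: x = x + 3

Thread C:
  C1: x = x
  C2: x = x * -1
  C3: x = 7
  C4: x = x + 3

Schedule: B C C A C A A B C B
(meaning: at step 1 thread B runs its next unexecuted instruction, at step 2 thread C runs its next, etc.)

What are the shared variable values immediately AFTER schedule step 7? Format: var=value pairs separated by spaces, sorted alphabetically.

Answer: x=12

Derivation:
Step 1: thread B executes B1 (x = 3). Shared: x=3. PCs: A@0 B@1 C@0
Step 2: thread C executes C1 (x = x). Shared: x=3. PCs: A@0 B@1 C@1
Step 3: thread C executes C2 (x = x * -1). Shared: x=-3. PCs: A@0 B@1 C@2
Step 4: thread A executes A1 (x = x - 1). Shared: x=-4. PCs: A@1 B@1 C@2
Step 5: thread C executes C3 (x = 7). Shared: x=7. PCs: A@1 B@1 C@3
Step 6: thread A executes A2 (x = x + 3). Shared: x=10. PCs: A@2 B@1 C@3
Step 7: thread A executes A3 (x = x + 2). Shared: x=12. PCs: A@3 B@1 C@3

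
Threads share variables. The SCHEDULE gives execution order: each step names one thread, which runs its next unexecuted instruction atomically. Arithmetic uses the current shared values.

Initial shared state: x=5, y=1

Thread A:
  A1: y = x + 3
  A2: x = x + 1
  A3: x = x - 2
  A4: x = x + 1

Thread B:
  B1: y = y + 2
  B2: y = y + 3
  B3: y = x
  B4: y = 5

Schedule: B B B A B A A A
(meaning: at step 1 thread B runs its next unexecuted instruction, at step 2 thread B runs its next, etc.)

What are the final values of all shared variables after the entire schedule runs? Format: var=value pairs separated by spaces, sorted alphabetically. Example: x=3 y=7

Answer: x=5 y=5

Derivation:
Step 1: thread B executes B1 (y = y + 2). Shared: x=5 y=3. PCs: A@0 B@1
Step 2: thread B executes B2 (y = y + 3). Shared: x=5 y=6. PCs: A@0 B@2
Step 3: thread B executes B3 (y = x). Shared: x=5 y=5. PCs: A@0 B@3
Step 4: thread A executes A1 (y = x + 3). Shared: x=5 y=8. PCs: A@1 B@3
Step 5: thread B executes B4 (y = 5). Shared: x=5 y=5. PCs: A@1 B@4
Step 6: thread A executes A2 (x = x + 1). Shared: x=6 y=5. PCs: A@2 B@4
Step 7: thread A executes A3 (x = x - 2). Shared: x=4 y=5. PCs: A@3 B@4
Step 8: thread A executes A4 (x = x + 1). Shared: x=5 y=5. PCs: A@4 B@4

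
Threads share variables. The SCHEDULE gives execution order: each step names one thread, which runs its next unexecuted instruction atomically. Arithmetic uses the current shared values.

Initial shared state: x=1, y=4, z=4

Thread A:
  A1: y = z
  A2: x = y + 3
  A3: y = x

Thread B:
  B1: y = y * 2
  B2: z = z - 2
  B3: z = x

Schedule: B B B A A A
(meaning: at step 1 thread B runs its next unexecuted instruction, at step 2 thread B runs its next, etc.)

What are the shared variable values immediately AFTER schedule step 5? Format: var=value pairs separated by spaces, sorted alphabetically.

Step 1: thread B executes B1 (y = y * 2). Shared: x=1 y=8 z=4. PCs: A@0 B@1
Step 2: thread B executes B2 (z = z - 2). Shared: x=1 y=8 z=2. PCs: A@0 B@2
Step 3: thread B executes B3 (z = x). Shared: x=1 y=8 z=1. PCs: A@0 B@3
Step 4: thread A executes A1 (y = z). Shared: x=1 y=1 z=1. PCs: A@1 B@3
Step 5: thread A executes A2 (x = y + 3). Shared: x=4 y=1 z=1. PCs: A@2 B@3

Answer: x=4 y=1 z=1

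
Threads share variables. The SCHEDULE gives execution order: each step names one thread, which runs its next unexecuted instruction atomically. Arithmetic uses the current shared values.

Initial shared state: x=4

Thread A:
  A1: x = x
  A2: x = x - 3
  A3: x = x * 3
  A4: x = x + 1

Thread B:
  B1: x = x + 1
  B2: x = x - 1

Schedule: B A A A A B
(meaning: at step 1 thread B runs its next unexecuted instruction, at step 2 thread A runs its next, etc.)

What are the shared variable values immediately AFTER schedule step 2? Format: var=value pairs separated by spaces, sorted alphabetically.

Step 1: thread B executes B1 (x = x + 1). Shared: x=5. PCs: A@0 B@1
Step 2: thread A executes A1 (x = x). Shared: x=5. PCs: A@1 B@1

Answer: x=5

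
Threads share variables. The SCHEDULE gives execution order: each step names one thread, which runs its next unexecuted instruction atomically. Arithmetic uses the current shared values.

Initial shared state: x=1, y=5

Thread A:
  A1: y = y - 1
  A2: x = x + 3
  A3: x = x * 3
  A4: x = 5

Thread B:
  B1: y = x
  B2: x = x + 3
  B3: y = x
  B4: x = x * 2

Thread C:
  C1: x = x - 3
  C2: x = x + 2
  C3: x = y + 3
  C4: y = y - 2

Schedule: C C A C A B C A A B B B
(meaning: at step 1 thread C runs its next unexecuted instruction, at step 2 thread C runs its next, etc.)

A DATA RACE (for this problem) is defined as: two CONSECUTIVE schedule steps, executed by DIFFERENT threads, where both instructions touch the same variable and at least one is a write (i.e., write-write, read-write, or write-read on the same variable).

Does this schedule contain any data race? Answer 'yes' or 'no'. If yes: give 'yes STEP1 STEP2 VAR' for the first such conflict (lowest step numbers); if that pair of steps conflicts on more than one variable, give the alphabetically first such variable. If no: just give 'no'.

Answer: yes 3 4 y

Derivation:
Steps 1,2: same thread (C). No race.
Steps 2,3: C(r=x,w=x) vs A(r=y,w=y). No conflict.
Steps 3,4: A(y = y - 1) vs C(x = y + 3). RACE on y (W-R).
Steps 4,5: C(x = y + 3) vs A(x = x + 3). RACE on x (W-W).
Steps 5,6: A(x = x + 3) vs B(y = x). RACE on x (W-R).
Steps 6,7: B(y = x) vs C(y = y - 2). RACE on y (W-W).
Steps 7,8: C(r=y,w=y) vs A(r=x,w=x). No conflict.
Steps 8,9: same thread (A). No race.
Steps 9,10: A(x = 5) vs B(x = x + 3). RACE on x (W-W).
Steps 10,11: same thread (B). No race.
Steps 11,12: same thread (B). No race.
First conflict at steps 3,4.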